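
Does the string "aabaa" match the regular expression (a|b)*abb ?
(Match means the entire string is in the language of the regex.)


|string| = 5; first = 'a'; last = 'a'

No, "aabaa" does not match (a|b)*abb


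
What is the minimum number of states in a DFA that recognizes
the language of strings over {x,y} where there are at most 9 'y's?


States: count = 0, 1, ..., 9 (all accepting; 10 states), plus a dead state for count > 9.
Total: 10 + 1 = 11.

11


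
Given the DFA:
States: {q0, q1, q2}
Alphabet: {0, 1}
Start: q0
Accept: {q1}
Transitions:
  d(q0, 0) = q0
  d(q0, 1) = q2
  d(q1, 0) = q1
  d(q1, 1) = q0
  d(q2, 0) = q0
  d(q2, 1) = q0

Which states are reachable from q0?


BFS from q0:
  layer 0: {q0}
  layer 1: {q2}

{q0, q2}


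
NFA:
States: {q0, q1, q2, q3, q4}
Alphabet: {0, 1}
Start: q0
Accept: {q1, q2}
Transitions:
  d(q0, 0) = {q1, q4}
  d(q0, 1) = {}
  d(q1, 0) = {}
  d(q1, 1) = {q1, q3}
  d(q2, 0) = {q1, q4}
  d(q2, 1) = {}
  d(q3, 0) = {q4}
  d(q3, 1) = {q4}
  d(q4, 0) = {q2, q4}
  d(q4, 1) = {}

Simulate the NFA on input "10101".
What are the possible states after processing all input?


Start: {q0}
  --1--> {}
  --0--> {}
  --1--> {}
  --0--> {}
  --1--> {}

{} (empty set, no valid transitions)


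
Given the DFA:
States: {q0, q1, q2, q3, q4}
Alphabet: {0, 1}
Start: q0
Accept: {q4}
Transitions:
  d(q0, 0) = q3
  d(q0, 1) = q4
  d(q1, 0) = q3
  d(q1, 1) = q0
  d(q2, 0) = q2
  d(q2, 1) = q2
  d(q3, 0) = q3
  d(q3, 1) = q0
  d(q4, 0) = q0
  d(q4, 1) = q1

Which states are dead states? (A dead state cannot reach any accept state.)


Forward reachability from each state:
  q0 -> reaches accept state q4 (live)
  q1 -> reaches accept state q4 (live)
  q2 -> reaches {q2}, no accept state (dead)
  q3 -> reaches accept state q4 (live)
  q4 -> reaches accept state q4 (live)

{q2}


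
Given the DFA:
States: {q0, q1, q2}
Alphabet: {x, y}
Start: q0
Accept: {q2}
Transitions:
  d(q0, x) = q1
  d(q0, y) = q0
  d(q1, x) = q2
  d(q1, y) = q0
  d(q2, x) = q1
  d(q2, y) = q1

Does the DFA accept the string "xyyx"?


Trace: q0 -> q1 -> q0 -> q0 -> q1
Final state: q1
Accept states: {q2}

No, rejected (final state q1 is not an accept state)


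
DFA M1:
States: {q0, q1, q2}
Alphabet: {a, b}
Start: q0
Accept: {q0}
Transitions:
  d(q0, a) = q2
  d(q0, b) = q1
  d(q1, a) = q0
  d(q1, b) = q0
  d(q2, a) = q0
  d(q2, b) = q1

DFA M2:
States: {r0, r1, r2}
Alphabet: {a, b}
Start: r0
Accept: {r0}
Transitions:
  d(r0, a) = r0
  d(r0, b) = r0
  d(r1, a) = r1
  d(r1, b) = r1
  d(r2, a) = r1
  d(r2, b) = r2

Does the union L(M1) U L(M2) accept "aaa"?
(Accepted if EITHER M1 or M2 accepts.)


M1: final=q2 accepted=False
M2: final=r0 accepted=True

Yes, union accepts


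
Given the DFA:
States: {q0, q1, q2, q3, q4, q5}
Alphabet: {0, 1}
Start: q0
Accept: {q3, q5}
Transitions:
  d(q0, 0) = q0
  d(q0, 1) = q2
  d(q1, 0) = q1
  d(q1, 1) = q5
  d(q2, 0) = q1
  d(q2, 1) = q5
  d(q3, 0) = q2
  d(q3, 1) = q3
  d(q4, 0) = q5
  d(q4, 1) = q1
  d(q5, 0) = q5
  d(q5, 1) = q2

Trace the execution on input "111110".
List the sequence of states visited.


Input: 111110
d(q0, 1) = q2
d(q2, 1) = q5
d(q5, 1) = q2
d(q2, 1) = q5
d(q5, 1) = q2
d(q2, 0) = q1


q0 -> q2 -> q5 -> q2 -> q5 -> q2 -> q1


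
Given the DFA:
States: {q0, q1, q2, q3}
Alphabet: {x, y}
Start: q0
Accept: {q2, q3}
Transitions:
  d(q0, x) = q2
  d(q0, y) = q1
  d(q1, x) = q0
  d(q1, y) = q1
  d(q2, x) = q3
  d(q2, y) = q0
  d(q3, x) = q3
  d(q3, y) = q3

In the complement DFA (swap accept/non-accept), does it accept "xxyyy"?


Trace: q0 -> q2 -> q3 -> q3 -> q3 -> q3
Final: q3
Original accept: {q2, q3}
Complement: q3 is in original accept

No, complement rejects (original accepts)


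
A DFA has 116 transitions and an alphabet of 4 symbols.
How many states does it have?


Each state has exactly one transition per symbol.
states = transitions / |alphabet| = 116 / 4 = 29

29


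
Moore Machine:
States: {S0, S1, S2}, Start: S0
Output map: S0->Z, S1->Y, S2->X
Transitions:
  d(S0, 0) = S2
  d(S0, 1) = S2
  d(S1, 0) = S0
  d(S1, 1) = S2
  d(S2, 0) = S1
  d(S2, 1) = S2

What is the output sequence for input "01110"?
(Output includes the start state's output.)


Start: S0 (output Z)
  --0--> S2 (output X)
  --1--> S2 (output X)
  --1--> S2 (output X)
  --1--> S2 (output X)
  --0--> S1 (output Y)

"ZXXXXY"


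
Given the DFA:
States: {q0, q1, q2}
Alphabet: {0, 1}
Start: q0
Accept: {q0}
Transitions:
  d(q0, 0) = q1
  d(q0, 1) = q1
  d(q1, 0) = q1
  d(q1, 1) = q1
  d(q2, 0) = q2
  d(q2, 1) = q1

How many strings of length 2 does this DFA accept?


Enumerating all length-2 strings:
  "00" -> q1 [reject]
  "01" -> q1 [reject]
  "10" -> q1 [reject]
  "11" -> q1 [reject]

0 out of 4


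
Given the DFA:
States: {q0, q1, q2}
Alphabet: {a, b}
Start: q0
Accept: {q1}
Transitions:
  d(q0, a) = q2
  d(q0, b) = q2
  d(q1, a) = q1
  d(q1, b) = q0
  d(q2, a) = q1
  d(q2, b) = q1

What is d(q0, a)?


Looking up transition d(q0, a)

q2


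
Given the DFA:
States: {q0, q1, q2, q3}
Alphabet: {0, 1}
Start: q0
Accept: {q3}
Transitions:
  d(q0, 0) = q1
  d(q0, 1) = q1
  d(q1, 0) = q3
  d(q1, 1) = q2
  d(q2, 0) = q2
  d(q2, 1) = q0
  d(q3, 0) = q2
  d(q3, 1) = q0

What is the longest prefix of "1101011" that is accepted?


Run the DFA, marking each prefix where the state is accepting:
  "" -> q0 [reject]
  "1" -> q1 [reject]
  "11" -> q2 [reject]
  "110" -> q2 [reject]
  "1101" -> q0 [reject]
  "11010" -> q1 [reject]
  "110101" -> q2 [reject]
  "1101011" -> q0 [reject]

No prefix is accepted


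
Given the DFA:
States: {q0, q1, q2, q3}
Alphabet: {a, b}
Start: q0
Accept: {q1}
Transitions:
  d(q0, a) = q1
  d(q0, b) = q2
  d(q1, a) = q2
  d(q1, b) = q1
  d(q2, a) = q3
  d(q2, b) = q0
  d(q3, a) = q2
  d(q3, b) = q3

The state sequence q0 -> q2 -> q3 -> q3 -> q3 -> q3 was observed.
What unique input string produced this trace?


Trace back each transition to find the symbol:
  q0 --[b]--> q2
  q2 --[a]--> q3
  q3 --[b]--> q3
  q3 --[b]--> q3
  q3 --[b]--> q3

"babbb"


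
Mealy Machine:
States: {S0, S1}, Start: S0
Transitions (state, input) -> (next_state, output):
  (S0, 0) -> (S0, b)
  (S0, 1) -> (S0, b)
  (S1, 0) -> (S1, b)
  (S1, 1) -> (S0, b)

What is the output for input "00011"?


Step-by-step:
  (S0, 0) -> (S0, b)
  (S0, 0) -> (S0, b)
  (S0, 0) -> (S0, b)
  (S0, 1) -> (S0, b)
  (S0, 1) -> (S0, b)

"bbbbb"


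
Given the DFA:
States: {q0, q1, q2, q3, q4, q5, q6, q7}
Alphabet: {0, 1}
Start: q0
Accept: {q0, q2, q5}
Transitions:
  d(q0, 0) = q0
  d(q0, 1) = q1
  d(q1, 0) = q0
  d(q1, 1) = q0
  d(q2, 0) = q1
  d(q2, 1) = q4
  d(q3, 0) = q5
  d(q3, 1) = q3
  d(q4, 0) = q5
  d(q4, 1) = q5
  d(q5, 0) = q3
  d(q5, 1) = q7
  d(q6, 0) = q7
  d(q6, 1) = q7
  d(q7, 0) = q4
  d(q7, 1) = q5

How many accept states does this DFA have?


Accept states listed: {q0, q2, q5}
Counting: q0(1) q2(2) q5(3)

3


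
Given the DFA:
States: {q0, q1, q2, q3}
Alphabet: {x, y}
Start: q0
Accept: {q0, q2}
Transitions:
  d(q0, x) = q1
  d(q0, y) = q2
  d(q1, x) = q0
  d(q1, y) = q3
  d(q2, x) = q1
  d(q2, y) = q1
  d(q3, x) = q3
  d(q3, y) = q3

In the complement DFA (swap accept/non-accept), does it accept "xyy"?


Trace: q0 -> q1 -> q3 -> q3
Final: q3
Original accept: {q0, q2}
Complement: q3 is not in original accept

Yes, complement accepts (original rejects)


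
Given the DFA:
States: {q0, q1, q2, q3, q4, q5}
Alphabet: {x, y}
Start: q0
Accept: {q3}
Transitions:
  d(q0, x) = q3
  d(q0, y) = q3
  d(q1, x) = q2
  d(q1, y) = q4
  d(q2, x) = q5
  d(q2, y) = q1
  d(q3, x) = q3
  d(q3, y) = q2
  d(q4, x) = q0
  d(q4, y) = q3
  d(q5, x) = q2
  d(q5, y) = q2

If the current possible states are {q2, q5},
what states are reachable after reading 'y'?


Apply transition on 'y' from each current state:
  d(q2, y) = q1
  d(q5, y) = q2

{q1, q2}


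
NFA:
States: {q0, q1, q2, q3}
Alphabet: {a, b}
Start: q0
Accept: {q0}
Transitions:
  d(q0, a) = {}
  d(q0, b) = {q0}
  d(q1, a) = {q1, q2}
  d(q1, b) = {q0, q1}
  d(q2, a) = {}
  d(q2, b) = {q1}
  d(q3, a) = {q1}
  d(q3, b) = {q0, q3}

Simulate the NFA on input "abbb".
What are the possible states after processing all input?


Start: {q0}
  --a--> {}
  --b--> {}
  --b--> {}
  --b--> {}

{} (empty set, no valid transitions)


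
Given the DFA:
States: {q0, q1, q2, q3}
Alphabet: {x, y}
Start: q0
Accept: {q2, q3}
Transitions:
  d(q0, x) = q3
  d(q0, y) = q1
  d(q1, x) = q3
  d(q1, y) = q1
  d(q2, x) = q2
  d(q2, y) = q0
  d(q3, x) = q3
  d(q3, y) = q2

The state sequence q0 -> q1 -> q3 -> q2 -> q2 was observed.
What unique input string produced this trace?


Trace back each transition to find the symbol:
  q0 --[y]--> q1
  q1 --[x]--> q3
  q3 --[y]--> q2
  q2 --[x]--> q2

"yxyx"


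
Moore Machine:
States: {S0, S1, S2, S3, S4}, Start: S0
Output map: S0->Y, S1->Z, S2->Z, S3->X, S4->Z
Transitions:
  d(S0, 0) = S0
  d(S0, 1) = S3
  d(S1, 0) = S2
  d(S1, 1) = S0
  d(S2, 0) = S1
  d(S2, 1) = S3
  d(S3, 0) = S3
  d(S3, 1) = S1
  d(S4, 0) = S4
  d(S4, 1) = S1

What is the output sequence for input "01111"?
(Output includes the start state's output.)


Start: S0 (output Y)
  --0--> S0 (output Y)
  --1--> S3 (output X)
  --1--> S1 (output Z)
  --1--> S0 (output Y)
  --1--> S3 (output X)

"YYXZYX"


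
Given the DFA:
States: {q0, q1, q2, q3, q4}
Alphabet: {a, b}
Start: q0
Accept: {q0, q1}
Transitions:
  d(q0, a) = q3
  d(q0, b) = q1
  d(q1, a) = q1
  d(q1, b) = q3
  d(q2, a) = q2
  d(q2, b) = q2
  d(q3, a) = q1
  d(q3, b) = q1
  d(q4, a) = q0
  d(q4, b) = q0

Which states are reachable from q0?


BFS from q0:
  layer 0: {q0}
  layer 1: {q1, q3}

{q0, q1, q3}


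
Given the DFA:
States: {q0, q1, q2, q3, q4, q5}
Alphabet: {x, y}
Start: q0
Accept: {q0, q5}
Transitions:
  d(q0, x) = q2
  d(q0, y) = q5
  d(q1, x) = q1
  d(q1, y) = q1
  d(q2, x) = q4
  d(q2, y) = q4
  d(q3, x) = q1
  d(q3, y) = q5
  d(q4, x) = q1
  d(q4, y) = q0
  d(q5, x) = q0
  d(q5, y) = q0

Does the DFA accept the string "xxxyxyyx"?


Trace: q0 -> q2 -> q4 -> q1 -> q1 -> q1 -> q1 -> q1 -> q1
Final state: q1
Accept states: {q0, q5}

No, rejected (final state q1 is not an accept state)


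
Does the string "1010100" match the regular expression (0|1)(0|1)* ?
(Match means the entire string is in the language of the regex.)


|string| = 7; first = '1'; last = '0'

Yes, "1010100" matches (0|1)(0|1)*


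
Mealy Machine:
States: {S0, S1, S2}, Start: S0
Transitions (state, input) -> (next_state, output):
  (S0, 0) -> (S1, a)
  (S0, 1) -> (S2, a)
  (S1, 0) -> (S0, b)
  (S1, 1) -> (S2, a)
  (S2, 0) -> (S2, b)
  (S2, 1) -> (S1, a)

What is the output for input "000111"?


Step-by-step:
  (S0, 0) -> (S1, a)
  (S1, 0) -> (S0, b)
  (S0, 0) -> (S1, a)
  (S1, 1) -> (S2, a)
  (S2, 1) -> (S1, a)
  (S1, 1) -> (S2, a)

"abaaaa"


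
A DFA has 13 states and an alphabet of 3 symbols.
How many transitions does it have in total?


Each state has exactly one transition per symbol.
13 * 3 = 39

39


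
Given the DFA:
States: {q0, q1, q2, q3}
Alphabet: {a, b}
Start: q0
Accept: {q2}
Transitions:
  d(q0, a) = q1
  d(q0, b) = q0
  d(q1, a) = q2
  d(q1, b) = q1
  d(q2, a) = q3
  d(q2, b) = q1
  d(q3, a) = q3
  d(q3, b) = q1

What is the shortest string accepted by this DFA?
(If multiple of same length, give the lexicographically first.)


BFS by string length (lex-first path to each state shown):
  len 0: q0<-""
  len 1: q0<-"b", q1<-"a"
  len 2: q0<-"bb", q1<-"ab", q2<-"aa"
Found accept state at length 2.

"aa"


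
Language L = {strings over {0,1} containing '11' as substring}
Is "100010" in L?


'11' does not occur

No, "100010" is not in L


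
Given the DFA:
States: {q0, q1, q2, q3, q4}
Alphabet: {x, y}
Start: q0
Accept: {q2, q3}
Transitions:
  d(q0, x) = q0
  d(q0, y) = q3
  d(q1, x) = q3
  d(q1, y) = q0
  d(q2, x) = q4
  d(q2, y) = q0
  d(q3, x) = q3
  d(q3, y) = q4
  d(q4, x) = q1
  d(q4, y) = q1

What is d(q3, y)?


Looking up transition d(q3, y)

q4


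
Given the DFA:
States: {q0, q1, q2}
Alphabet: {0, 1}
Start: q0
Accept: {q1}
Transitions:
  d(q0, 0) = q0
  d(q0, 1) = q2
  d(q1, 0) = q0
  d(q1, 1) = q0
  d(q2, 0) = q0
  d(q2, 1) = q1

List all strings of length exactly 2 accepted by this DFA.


All strings of length 2: 4 total
Accepted: 1

"11"


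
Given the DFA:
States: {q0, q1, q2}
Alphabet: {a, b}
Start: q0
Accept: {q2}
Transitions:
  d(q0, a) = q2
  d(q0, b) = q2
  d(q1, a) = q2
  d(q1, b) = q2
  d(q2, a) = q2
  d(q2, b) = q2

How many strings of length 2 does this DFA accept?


Enumerating all length-2 strings:
  "aa" -> q2 [accept]
  "ab" -> q2 [accept]
  "ba" -> q2 [accept]
  "bb" -> q2 [accept]

4 out of 4


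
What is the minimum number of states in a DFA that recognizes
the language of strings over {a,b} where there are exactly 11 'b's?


States: count = 0, 1, ..., 11 (that's 12 states), plus a dead state for count > 11.
Total: 12 + 1 = 13. Accept = count-11 state.

13


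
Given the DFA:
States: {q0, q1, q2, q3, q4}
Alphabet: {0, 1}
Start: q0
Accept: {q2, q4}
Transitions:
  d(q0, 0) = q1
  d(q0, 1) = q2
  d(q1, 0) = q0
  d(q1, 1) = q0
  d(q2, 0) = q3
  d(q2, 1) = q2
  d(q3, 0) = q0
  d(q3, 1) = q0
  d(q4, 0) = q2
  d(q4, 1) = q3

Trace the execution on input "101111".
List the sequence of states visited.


Input: 101111
d(q0, 1) = q2
d(q2, 0) = q3
d(q3, 1) = q0
d(q0, 1) = q2
d(q2, 1) = q2
d(q2, 1) = q2


q0 -> q2 -> q3 -> q0 -> q2 -> q2 -> q2


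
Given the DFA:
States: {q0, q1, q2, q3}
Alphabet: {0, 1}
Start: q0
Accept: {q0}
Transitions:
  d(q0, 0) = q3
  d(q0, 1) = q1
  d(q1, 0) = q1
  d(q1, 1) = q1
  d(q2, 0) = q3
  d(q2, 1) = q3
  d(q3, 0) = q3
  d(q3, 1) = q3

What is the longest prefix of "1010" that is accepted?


Run the DFA, marking each prefix where the state is accepting:
  "" -> q0 [accept]
  "1" -> q1 [reject]
  "10" -> q1 [reject]
  "101" -> q1 [reject]
  "1010" -> q1 [reject]

""


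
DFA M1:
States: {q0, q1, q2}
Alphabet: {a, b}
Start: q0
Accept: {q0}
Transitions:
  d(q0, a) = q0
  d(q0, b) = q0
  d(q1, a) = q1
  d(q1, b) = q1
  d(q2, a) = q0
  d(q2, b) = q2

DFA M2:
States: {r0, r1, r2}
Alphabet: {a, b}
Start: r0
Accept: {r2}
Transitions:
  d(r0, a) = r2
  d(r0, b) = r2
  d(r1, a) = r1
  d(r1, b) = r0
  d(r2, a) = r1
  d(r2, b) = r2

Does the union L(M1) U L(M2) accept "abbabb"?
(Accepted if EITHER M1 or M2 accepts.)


M1: final=q0 accepted=True
M2: final=r2 accepted=True

Yes, union accepts


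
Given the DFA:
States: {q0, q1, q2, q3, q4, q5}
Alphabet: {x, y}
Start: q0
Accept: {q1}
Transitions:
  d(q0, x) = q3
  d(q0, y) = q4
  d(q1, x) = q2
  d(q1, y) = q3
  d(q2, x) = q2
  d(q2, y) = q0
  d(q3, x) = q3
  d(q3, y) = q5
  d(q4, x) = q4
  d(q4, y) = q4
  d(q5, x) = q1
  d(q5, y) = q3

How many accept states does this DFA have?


Accept states listed: {q1}
Counting: q1(1)

1


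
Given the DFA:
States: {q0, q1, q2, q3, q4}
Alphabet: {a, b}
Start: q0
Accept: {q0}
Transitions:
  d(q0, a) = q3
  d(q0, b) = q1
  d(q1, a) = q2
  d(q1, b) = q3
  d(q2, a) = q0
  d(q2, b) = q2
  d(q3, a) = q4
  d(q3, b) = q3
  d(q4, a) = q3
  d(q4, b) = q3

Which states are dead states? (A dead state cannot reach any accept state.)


Forward reachability from each state:
  q0 -> reaches accept state q0 (live)
  q1 -> reaches accept state q0 (live)
  q2 -> reaches accept state q0 (live)
  q3 -> reaches {q3, q4}, no accept state (dead)
  q4 -> reaches {q3, q4}, no accept state (dead)

{q3, q4}


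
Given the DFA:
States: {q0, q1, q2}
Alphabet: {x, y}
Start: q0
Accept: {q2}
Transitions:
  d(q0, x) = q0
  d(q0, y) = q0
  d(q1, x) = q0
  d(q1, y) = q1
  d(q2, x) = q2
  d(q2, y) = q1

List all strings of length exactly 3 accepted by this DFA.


All strings of length 3: 8 total
Accepted: 0

None


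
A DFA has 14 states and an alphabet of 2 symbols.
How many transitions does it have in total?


Each state has exactly one transition per symbol.
14 * 2 = 28

28


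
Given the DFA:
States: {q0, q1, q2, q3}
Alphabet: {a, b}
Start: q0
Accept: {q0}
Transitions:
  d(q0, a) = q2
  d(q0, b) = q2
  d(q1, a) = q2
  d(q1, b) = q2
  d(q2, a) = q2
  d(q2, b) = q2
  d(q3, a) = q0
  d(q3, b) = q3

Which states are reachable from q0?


BFS from q0:
  layer 0: {q0}
  layer 1: {q2}

{q0, q2}


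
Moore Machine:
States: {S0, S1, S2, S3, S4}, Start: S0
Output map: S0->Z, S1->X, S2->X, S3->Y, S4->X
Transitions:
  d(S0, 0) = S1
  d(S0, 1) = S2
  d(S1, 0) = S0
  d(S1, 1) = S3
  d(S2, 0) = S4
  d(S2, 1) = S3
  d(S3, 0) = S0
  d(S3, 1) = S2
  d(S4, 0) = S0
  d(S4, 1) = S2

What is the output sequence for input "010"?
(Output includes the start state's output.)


Start: S0 (output Z)
  --0--> S1 (output X)
  --1--> S3 (output Y)
  --0--> S0 (output Z)

"ZXYZ"


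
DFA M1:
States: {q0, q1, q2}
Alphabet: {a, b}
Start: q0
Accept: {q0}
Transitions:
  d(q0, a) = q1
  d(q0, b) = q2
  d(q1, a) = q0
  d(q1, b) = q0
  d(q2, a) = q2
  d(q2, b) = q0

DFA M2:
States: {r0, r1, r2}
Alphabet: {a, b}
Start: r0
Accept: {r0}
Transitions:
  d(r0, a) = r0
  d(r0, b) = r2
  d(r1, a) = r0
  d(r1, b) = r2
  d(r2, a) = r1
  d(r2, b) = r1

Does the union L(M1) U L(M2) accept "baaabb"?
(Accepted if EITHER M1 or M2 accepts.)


M1: final=q2 accepted=False
M2: final=r1 accepted=False

No, union rejects (neither accepts)


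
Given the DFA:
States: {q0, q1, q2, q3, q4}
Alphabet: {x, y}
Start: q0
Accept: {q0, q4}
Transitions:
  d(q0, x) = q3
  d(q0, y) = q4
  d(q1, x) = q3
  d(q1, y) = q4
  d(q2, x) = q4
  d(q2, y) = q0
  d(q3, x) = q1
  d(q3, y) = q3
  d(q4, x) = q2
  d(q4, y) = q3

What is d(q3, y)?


Looking up transition d(q3, y)

q3


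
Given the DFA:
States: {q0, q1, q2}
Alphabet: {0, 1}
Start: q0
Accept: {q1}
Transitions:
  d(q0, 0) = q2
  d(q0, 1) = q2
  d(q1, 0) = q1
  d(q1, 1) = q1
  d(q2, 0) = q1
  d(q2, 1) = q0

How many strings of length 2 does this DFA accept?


Enumerating all length-2 strings:
  "00" -> q1 [accept]
  "01" -> q0 [reject]
  "10" -> q1 [accept]
  "11" -> q0 [reject]

2 out of 4


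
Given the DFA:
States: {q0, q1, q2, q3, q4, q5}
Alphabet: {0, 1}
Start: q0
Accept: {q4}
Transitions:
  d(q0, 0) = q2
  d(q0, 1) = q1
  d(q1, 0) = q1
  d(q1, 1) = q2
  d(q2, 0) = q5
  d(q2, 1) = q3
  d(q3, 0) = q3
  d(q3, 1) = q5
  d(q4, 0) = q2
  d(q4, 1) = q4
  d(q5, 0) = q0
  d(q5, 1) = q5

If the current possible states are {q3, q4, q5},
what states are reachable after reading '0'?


Apply transition on '0' from each current state:
  d(q3, 0) = q3
  d(q4, 0) = q2
  d(q5, 0) = q0

{q0, q2, q3}


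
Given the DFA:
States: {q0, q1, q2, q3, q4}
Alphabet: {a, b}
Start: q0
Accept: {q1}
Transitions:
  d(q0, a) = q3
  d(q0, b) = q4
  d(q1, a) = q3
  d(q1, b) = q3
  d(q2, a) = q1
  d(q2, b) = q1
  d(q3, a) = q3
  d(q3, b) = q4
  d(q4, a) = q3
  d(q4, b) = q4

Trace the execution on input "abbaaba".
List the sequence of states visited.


Input: abbaaba
d(q0, a) = q3
d(q3, b) = q4
d(q4, b) = q4
d(q4, a) = q3
d(q3, a) = q3
d(q3, b) = q4
d(q4, a) = q3


q0 -> q3 -> q4 -> q4 -> q3 -> q3 -> q4 -> q3


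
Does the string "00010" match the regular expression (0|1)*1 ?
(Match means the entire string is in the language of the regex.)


|string| = 5; first = '0'; last = '0'

No, "00010" does not match (0|1)*1


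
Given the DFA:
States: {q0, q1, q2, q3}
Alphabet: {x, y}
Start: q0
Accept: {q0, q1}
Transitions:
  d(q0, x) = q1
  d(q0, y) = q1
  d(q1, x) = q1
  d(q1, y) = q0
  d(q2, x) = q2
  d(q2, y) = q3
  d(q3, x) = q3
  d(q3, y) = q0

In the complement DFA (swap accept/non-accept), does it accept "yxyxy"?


Trace: q0 -> q1 -> q1 -> q0 -> q1 -> q0
Final: q0
Original accept: {q0, q1}
Complement: q0 is in original accept

No, complement rejects (original accepts)


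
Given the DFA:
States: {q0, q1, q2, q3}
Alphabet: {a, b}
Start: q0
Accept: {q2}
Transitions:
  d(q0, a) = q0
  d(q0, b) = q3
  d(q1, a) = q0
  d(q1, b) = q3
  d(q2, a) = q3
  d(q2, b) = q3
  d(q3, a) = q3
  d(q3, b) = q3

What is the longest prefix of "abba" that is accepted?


Run the DFA, marking each prefix where the state is accepting:
  "" -> q0 [reject]
  "a" -> q0 [reject]
  "ab" -> q3 [reject]
  "abb" -> q3 [reject]
  "abba" -> q3 [reject]

No prefix is accepted


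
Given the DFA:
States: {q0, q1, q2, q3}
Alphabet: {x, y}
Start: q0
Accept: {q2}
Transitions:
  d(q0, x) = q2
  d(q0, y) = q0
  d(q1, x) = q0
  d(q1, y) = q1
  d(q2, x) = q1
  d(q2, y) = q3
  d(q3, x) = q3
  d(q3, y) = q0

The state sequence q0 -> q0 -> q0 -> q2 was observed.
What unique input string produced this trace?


Trace back each transition to find the symbol:
  q0 --[y]--> q0
  q0 --[y]--> q0
  q0 --[x]--> q2

"yyx"


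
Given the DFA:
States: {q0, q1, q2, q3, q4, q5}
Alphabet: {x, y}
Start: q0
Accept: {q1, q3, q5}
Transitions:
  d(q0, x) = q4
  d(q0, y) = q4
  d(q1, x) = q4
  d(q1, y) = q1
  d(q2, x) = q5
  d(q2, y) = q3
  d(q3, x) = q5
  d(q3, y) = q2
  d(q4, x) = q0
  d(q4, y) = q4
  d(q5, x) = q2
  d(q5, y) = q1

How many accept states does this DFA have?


Accept states listed: {q1, q3, q5}
Counting: q1(1) q3(2) q5(3)

3


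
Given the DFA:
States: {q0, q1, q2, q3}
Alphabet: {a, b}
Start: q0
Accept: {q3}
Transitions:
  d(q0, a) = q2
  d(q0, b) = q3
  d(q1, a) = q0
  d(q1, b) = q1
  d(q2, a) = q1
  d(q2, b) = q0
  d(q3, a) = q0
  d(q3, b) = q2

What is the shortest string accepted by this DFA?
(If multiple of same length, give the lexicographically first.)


BFS by string length (lex-first path to each state shown):
  len 0: q0<-""
  len 1: q2<-"a", q3<-"b"
Found accept state at length 1.

"b"


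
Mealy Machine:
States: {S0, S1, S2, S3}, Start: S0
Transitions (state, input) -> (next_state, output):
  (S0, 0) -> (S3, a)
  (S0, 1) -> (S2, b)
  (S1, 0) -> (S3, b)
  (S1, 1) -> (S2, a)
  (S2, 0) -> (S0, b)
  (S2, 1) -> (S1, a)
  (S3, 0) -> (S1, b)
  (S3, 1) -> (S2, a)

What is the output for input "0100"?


Step-by-step:
  (S0, 0) -> (S3, a)
  (S3, 1) -> (S2, a)
  (S2, 0) -> (S0, b)
  (S0, 0) -> (S3, a)

"aaba"


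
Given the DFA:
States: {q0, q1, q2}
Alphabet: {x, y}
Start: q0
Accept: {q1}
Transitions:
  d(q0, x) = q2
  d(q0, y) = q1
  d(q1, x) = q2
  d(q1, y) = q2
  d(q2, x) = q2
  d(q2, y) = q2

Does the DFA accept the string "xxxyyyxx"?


Trace: q0 -> q2 -> q2 -> q2 -> q2 -> q2 -> q2 -> q2 -> q2
Final state: q2
Accept states: {q1}

No, rejected (final state q2 is not an accept state)


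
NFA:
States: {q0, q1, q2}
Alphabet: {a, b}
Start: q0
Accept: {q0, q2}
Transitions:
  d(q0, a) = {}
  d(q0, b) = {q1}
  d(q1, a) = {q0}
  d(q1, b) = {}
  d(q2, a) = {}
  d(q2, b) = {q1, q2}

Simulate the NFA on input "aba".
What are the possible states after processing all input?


Start: {q0}
  --a--> {}
  --b--> {}
  --a--> {}

{} (empty set, no valid transitions)


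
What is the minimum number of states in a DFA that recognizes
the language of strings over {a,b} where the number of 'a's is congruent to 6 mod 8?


States track (count of 'a') mod 8.
Need 8 states: one per remainder 0..7; accept = remainder 6.

8


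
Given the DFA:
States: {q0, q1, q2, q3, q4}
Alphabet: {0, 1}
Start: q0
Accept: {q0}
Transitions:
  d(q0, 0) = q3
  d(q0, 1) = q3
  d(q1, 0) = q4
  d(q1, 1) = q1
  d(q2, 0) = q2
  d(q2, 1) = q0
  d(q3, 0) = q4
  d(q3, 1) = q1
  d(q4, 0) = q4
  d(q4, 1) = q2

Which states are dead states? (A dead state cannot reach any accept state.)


Forward reachability from each state:
  q0 -> reaches accept state q0 (live)
  q1 -> reaches accept state q0 (live)
  q2 -> reaches accept state q0 (live)
  q3 -> reaches accept state q0 (live)
  q4 -> reaches accept state q0 (live)

None (all states can reach an accept state)


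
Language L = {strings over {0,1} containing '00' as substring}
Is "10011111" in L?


'00' occurs at index 1

Yes, "10011111" is in L


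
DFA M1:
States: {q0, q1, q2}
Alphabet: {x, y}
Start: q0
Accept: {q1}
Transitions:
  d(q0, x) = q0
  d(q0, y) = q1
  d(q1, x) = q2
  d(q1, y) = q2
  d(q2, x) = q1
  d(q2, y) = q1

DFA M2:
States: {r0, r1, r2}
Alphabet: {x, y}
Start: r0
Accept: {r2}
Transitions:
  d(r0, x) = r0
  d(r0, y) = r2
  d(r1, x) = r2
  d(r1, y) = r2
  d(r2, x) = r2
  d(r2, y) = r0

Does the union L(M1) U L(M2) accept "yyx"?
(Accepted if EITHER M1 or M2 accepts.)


M1: final=q1 accepted=True
M2: final=r0 accepted=False

Yes, union accepts


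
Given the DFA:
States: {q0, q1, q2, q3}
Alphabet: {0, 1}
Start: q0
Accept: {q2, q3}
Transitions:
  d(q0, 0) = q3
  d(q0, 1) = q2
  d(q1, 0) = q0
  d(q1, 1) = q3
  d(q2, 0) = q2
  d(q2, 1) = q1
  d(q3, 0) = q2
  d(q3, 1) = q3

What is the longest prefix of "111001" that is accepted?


Run the DFA, marking each prefix where the state is accepting:
  "" -> q0 [reject]
  "1" -> q2 [accept]
  "11" -> q1 [reject]
  "111" -> q3 [accept]
  "1110" -> q2 [accept]
  "11100" -> q2 [accept]
  "111001" -> q1 [reject]

"11100"


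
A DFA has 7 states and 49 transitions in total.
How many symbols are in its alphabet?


Each state has exactly one transition per symbol.
|alphabet| = transitions / states = 49 / 7 = 7

7


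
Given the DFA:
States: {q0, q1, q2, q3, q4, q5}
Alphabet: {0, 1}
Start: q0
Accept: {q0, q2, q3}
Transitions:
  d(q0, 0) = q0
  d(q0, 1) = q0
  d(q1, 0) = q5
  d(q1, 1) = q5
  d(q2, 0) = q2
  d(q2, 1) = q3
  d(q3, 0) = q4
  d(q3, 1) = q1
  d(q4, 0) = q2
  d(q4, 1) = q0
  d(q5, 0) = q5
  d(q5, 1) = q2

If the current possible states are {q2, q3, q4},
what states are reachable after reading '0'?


Apply transition on '0' from each current state:
  d(q2, 0) = q2
  d(q3, 0) = q4
  d(q4, 0) = q2

{q2, q4}


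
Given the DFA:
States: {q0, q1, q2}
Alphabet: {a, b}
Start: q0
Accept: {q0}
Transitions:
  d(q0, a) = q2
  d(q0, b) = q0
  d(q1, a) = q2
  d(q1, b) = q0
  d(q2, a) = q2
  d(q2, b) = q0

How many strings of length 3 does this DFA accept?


Enumerating all length-3 strings:
  "aaa" -> q2 [reject]
  "aab" -> q0 [accept]
  "aba" -> q2 [reject]
  "abb" -> q0 [accept]
  "baa" -> q2 [reject]
  "bab" -> q0 [accept]
  "bba" -> q2 [reject]
  "bbb" -> q0 [accept]

4 out of 8


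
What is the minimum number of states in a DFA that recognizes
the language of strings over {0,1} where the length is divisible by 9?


States track (length) mod 9.
Need 9 states: one per remainder 0..8; accept = remainder 0.

9


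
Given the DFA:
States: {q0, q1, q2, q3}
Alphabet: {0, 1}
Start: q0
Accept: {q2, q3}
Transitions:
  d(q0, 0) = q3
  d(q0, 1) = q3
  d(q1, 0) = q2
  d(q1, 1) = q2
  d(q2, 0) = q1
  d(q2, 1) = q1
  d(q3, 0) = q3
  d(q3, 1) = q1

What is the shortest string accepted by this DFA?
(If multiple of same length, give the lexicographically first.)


BFS by string length (lex-first path to each state shown):
  len 0: q0<-""
  len 1: q3<-"0"
Found accept state at length 1.

"0"


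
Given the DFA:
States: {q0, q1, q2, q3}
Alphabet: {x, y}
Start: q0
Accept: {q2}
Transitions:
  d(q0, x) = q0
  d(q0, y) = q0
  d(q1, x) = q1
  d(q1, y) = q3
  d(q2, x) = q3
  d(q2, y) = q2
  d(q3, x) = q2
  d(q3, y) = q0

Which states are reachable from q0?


BFS from q0:
  layer 0: {q0}

{q0}


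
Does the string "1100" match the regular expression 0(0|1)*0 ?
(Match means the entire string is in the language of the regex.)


|string| = 4; first = '1'; last = '0'

No, "1100" does not match 0(0|1)*0


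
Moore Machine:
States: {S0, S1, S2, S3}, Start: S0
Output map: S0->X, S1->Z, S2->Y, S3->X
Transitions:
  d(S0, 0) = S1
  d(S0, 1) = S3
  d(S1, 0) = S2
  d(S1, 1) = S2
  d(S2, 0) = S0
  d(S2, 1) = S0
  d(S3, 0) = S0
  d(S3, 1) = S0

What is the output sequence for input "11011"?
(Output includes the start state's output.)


Start: S0 (output X)
  --1--> S3 (output X)
  --1--> S0 (output X)
  --0--> S1 (output Z)
  --1--> S2 (output Y)
  --1--> S0 (output X)

"XXXZYX"


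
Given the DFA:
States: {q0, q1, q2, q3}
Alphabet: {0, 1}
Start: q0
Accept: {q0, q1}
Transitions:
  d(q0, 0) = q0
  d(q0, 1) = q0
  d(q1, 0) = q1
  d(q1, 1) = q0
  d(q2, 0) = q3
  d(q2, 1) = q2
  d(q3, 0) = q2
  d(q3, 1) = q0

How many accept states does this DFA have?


Accept states listed: {q0, q1}
Counting: q0(1) q1(2)

2


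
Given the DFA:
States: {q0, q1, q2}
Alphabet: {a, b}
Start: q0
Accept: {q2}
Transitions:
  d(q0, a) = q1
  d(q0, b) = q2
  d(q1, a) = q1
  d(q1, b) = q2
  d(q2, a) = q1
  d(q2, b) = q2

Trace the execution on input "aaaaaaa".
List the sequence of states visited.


Input: aaaaaaa
d(q0, a) = q1
d(q1, a) = q1
d(q1, a) = q1
d(q1, a) = q1
d(q1, a) = q1
d(q1, a) = q1
d(q1, a) = q1


q0 -> q1 -> q1 -> q1 -> q1 -> q1 -> q1 -> q1


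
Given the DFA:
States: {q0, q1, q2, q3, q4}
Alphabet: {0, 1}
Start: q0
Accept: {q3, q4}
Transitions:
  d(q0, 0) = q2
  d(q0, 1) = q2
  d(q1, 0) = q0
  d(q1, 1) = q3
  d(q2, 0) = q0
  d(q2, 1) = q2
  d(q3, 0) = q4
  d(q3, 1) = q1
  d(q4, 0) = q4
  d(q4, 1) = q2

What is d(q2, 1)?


Looking up transition d(q2, 1)

q2


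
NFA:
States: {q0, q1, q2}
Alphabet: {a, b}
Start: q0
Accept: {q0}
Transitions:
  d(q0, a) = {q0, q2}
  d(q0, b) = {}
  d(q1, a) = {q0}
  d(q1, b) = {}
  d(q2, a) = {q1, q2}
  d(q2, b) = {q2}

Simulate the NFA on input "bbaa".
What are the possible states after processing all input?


Start: {q0}
  --b--> {}
  --b--> {}
  --a--> {}
  --a--> {}

{} (empty set, no valid transitions)


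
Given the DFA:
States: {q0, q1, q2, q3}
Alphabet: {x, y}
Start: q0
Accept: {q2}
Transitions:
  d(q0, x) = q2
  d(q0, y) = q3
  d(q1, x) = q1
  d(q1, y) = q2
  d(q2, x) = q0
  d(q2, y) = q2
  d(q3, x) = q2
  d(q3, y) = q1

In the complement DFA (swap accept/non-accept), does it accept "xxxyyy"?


Trace: q0 -> q2 -> q0 -> q2 -> q2 -> q2 -> q2
Final: q2
Original accept: {q2}
Complement: q2 is in original accept

No, complement rejects (original accepts)


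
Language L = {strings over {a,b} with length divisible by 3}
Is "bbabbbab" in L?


length = 8; 8 mod 3 = 2

No, "bbabbbab" is not in L


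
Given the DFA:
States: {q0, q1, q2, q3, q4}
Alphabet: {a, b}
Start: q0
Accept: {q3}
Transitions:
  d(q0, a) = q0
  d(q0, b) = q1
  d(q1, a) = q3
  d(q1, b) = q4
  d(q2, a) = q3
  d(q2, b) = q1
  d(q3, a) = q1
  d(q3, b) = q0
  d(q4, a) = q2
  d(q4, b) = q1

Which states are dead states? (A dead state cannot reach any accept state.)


Forward reachability from each state:
  q0 -> reaches accept state q3 (live)
  q1 -> reaches accept state q3 (live)
  q2 -> reaches accept state q3 (live)
  q3 -> reaches accept state q3 (live)
  q4 -> reaches accept state q3 (live)

None (all states can reach an accept state)


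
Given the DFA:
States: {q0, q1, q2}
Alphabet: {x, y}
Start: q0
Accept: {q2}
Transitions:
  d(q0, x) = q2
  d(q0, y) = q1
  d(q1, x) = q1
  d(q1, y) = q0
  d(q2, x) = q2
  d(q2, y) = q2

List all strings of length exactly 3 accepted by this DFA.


All strings of length 3: 8 total
Accepted: 5

"xxx", "xxy", "xyx", "xyy", "yyx"


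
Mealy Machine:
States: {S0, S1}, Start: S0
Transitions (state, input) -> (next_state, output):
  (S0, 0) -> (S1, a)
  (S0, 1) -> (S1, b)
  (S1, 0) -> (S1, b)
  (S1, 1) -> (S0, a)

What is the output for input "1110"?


Step-by-step:
  (S0, 1) -> (S1, b)
  (S1, 1) -> (S0, a)
  (S0, 1) -> (S1, b)
  (S1, 0) -> (S1, b)

"babb"


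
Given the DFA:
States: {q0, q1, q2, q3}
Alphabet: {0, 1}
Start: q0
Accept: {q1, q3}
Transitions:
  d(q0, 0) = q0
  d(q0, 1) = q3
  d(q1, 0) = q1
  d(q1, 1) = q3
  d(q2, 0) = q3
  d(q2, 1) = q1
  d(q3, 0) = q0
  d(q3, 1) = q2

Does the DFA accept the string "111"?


Trace: q0 -> q3 -> q2 -> q1
Final state: q1
Accept states: {q1, q3}

Yes, accepted (final state q1 is an accept state)


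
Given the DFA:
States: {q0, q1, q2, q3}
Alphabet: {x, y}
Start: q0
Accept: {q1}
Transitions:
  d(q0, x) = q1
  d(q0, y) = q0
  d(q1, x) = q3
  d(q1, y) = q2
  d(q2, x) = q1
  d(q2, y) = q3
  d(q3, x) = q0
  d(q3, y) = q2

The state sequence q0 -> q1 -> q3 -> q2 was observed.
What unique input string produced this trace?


Trace back each transition to find the symbol:
  q0 --[x]--> q1
  q1 --[x]--> q3
  q3 --[y]--> q2

"xxy"


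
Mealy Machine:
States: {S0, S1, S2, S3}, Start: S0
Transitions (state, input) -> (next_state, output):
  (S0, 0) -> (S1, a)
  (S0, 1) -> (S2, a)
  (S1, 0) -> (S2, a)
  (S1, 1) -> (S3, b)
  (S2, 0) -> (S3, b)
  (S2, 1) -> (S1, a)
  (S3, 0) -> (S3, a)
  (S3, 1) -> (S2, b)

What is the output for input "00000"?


Step-by-step:
  (S0, 0) -> (S1, a)
  (S1, 0) -> (S2, a)
  (S2, 0) -> (S3, b)
  (S3, 0) -> (S3, a)
  (S3, 0) -> (S3, a)

"aabaa"


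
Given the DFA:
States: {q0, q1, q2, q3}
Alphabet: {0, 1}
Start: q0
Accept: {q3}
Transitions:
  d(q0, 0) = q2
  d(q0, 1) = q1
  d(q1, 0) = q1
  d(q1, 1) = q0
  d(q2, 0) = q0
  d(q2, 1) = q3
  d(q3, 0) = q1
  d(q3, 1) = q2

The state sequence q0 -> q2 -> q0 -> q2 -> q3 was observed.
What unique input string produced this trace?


Trace back each transition to find the symbol:
  q0 --[0]--> q2
  q2 --[0]--> q0
  q0 --[0]--> q2
  q2 --[1]--> q3

"0001"


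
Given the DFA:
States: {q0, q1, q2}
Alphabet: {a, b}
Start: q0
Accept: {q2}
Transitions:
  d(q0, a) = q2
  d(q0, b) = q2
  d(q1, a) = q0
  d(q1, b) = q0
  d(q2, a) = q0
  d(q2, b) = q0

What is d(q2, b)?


Looking up transition d(q2, b)

q0


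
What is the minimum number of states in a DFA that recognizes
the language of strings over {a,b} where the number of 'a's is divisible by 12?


States track (count of 'a') mod 12.
Need 12 states: one per remainder 0..11; accept = remainder 0.

12


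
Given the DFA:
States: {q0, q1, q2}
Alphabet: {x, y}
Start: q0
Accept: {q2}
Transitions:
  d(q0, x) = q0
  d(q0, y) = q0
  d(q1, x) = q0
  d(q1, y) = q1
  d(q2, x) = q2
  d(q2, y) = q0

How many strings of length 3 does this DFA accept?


Enumerating all length-3 strings:
  "xxx" -> q0 [reject]
  "xxy" -> q0 [reject]
  "xyx" -> q0 [reject]
  "xyy" -> q0 [reject]
  "yxx" -> q0 [reject]
  "yxy" -> q0 [reject]
  "yyx" -> q0 [reject]
  "yyy" -> q0 [reject]

0 out of 8


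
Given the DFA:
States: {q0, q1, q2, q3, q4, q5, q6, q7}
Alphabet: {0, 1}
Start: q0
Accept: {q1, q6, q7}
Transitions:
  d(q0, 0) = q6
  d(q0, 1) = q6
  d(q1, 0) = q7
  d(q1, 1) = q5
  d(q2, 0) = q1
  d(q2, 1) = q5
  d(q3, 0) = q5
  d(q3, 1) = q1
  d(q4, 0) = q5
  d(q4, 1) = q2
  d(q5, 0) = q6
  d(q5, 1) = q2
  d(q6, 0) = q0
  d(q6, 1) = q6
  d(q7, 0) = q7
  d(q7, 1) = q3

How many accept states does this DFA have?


Accept states listed: {q1, q6, q7}
Counting: q1(1) q6(2) q7(3)

3


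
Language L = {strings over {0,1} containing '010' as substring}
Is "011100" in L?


'010' does not occur

No, "011100" is not in L


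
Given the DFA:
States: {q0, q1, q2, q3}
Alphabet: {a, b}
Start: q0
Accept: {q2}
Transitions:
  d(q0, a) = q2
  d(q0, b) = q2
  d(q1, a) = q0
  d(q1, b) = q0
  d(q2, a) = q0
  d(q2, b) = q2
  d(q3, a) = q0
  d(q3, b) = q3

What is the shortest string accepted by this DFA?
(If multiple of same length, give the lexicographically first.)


BFS by string length (lex-first path to each state shown):
  len 0: q0<-""
  len 1: q2<-"a"
Found accept state at length 1.

"a"


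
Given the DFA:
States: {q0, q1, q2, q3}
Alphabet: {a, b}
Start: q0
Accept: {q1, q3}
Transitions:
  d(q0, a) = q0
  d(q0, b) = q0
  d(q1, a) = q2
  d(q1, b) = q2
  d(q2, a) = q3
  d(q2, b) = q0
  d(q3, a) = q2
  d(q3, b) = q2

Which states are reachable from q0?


BFS from q0:
  layer 0: {q0}

{q0}


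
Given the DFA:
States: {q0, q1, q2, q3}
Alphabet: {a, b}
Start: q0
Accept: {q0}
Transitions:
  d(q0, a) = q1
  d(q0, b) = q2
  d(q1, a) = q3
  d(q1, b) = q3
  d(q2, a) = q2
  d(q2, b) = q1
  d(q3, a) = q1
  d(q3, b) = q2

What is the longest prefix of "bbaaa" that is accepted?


Run the DFA, marking each prefix where the state is accepting:
  "" -> q0 [accept]
  "b" -> q2 [reject]
  "bb" -> q1 [reject]
  "bba" -> q3 [reject]
  "bbaa" -> q1 [reject]
  "bbaaa" -> q3 [reject]

""


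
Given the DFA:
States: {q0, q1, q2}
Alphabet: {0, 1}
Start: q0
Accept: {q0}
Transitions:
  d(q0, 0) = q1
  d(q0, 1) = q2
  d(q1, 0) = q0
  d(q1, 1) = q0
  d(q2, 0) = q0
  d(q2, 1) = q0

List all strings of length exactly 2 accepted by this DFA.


All strings of length 2: 4 total
Accepted: 4

"00", "01", "10", "11"


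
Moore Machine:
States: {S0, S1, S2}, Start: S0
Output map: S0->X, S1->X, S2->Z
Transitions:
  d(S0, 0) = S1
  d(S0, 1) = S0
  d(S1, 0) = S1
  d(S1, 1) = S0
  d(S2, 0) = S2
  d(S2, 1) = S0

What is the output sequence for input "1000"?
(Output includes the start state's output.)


Start: S0 (output X)
  --1--> S0 (output X)
  --0--> S1 (output X)
  --0--> S1 (output X)
  --0--> S1 (output X)

"XXXXX"


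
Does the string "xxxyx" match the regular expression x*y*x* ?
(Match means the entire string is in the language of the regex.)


|string| = 5; first = 'x'; last = 'x'

Yes, "xxxyx" matches x*y*x*


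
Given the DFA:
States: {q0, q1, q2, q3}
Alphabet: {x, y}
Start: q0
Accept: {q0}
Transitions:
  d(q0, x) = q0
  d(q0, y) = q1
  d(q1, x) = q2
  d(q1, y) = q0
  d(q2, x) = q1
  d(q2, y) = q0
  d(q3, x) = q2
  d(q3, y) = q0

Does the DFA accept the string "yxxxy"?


Trace: q0 -> q1 -> q2 -> q1 -> q2 -> q0
Final state: q0
Accept states: {q0}

Yes, accepted (final state q0 is an accept state)


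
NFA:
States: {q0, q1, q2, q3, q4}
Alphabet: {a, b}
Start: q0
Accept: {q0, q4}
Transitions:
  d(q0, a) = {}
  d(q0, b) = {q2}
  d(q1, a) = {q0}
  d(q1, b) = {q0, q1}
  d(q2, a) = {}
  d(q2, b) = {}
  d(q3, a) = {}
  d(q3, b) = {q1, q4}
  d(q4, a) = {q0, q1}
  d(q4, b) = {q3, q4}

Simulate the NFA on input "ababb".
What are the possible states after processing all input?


Start: {q0}
  --a--> {}
  --b--> {}
  --a--> {}
  --b--> {}
  --b--> {}

{} (empty set, no valid transitions)


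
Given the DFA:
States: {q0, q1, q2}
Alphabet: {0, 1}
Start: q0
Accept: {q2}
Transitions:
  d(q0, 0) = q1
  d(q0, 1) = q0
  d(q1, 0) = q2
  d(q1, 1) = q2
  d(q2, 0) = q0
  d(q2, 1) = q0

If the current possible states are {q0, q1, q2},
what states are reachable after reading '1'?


Apply transition on '1' from each current state:
  d(q0, 1) = q0
  d(q1, 1) = q2
  d(q2, 1) = q0

{q0, q2}


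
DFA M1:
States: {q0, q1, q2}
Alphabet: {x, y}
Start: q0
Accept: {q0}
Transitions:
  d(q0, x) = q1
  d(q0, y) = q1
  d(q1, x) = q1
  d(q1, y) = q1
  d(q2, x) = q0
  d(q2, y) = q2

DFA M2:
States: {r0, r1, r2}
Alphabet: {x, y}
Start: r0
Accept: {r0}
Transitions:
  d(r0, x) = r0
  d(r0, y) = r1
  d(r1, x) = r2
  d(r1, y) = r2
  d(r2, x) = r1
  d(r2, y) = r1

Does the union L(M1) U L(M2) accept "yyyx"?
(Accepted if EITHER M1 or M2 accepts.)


M1: final=q1 accepted=False
M2: final=r2 accepted=False

No, union rejects (neither accepts)


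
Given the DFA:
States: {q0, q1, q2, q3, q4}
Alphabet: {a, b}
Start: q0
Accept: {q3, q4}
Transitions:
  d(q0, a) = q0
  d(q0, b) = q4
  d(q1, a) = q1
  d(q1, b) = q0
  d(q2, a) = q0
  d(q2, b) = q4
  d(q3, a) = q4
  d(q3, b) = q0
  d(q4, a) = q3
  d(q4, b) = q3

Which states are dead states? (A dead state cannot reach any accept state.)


Forward reachability from each state:
  q0 -> reaches accept state q3 (live)
  q1 -> reaches accept state q3 (live)
  q2 -> reaches accept state q3 (live)
  q3 -> reaches accept state q3 (live)
  q4 -> reaches accept state q3 (live)

None (all states can reach an accept state)


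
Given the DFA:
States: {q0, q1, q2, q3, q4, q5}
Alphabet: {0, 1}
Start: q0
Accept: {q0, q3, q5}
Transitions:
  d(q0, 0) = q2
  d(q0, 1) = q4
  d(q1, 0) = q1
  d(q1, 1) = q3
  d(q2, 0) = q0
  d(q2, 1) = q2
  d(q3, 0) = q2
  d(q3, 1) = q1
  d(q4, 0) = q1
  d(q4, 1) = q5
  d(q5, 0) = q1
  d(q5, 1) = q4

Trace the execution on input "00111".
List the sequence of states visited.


Input: 00111
d(q0, 0) = q2
d(q2, 0) = q0
d(q0, 1) = q4
d(q4, 1) = q5
d(q5, 1) = q4


q0 -> q2 -> q0 -> q4 -> q5 -> q4


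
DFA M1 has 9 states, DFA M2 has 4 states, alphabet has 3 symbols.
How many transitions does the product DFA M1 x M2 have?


Product DFA has 9 * 4 = 36 states.
Each has 3 transitions: 36 * 3 = 108

108


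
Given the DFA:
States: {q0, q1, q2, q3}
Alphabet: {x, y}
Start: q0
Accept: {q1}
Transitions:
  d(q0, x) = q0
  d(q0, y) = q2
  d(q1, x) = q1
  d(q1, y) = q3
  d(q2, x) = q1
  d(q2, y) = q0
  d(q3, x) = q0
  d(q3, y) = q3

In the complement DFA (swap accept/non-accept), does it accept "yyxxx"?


Trace: q0 -> q2 -> q0 -> q0 -> q0 -> q0
Final: q0
Original accept: {q1}
Complement: q0 is not in original accept

Yes, complement accepts (original rejects)
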